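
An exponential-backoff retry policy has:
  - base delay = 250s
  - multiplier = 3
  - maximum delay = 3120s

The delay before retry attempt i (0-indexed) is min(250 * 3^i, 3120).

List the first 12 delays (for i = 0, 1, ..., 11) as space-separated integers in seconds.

Computing each delay:
  i=0: min(250*3^0, 3120) = 250
  i=1: min(250*3^1, 3120) = 750
  i=2: min(250*3^2, 3120) = 2250
  i=3: min(250*3^3, 3120) = 3120
  i=4: min(250*3^4, 3120) = 3120
  i=5: min(250*3^5, 3120) = 3120
  i=6: min(250*3^6, 3120) = 3120
  i=7: min(250*3^7, 3120) = 3120
  i=8: min(250*3^8, 3120) = 3120
  i=9: min(250*3^9, 3120) = 3120
  i=10: min(250*3^10, 3120) = 3120
  i=11: min(250*3^11, 3120) = 3120

Answer: 250 750 2250 3120 3120 3120 3120 3120 3120 3120 3120 3120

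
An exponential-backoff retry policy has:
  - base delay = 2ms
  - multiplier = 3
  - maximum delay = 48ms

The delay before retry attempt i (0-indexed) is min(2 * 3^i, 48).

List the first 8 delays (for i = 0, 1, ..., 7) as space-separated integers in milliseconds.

Computing each delay:
  i=0: min(2*3^0, 48) = 2
  i=1: min(2*3^1, 48) = 6
  i=2: min(2*3^2, 48) = 18
  i=3: min(2*3^3, 48) = 48
  i=4: min(2*3^4, 48) = 48
  i=5: min(2*3^5, 48) = 48
  i=6: min(2*3^6, 48) = 48
  i=7: min(2*3^7, 48) = 48

Answer: 2 6 18 48 48 48 48 48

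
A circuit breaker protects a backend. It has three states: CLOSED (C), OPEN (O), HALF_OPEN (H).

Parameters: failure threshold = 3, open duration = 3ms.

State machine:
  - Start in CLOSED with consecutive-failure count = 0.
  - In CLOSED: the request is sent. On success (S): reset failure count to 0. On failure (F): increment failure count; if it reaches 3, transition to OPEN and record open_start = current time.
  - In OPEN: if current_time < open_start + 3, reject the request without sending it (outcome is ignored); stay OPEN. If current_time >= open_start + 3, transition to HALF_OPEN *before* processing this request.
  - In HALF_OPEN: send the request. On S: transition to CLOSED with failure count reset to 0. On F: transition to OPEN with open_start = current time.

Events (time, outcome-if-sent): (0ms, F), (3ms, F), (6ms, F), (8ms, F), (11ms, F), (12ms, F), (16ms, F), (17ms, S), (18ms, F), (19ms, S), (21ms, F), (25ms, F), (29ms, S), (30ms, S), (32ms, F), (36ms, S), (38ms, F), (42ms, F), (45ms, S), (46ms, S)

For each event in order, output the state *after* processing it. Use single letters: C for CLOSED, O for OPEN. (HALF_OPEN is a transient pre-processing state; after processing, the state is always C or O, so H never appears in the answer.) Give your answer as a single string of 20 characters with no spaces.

State after each event:
  event#1 t=0ms outcome=F: state=CLOSED
  event#2 t=3ms outcome=F: state=CLOSED
  event#3 t=6ms outcome=F: state=OPEN
  event#4 t=8ms outcome=F: state=OPEN
  event#5 t=11ms outcome=F: state=OPEN
  event#6 t=12ms outcome=F: state=OPEN
  event#7 t=16ms outcome=F: state=OPEN
  event#8 t=17ms outcome=S: state=OPEN
  event#9 t=18ms outcome=F: state=OPEN
  event#10 t=19ms outcome=S: state=CLOSED
  event#11 t=21ms outcome=F: state=CLOSED
  event#12 t=25ms outcome=F: state=CLOSED
  event#13 t=29ms outcome=S: state=CLOSED
  event#14 t=30ms outcome=S: state=CLOSED
  event#15 t=32ms outcome=F: state=CLOSED
  event#16 t=36ms outcome=S: state=CLOSED
  event#17 t=38ms outcome=F: state=CLOSED
  event#18 t=42ms outcome=F: state=CLOSED
  event#19 t=45ms outcome=S: state=CLOSED
  event#20 t=46ms outcome=S: state=CLOSED

Answer: CCOOOOOOOCCCCCCCCCCC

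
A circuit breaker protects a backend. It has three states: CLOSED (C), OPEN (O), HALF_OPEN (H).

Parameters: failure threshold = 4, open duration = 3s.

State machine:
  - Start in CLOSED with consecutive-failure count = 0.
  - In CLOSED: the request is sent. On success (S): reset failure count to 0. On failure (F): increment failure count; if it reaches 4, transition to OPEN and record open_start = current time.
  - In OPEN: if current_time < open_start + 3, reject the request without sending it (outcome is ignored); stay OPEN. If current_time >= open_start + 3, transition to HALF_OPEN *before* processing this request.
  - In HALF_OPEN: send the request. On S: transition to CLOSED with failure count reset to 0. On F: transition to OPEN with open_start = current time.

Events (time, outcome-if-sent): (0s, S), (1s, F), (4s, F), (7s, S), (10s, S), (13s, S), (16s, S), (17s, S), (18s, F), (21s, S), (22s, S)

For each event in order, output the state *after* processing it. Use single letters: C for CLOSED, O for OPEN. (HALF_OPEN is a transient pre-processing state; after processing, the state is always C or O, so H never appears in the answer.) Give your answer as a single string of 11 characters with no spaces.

State after each event:
  event#1 t=0s outcome=S: state=CLOSED
  event#2 t=1s outcome=F: state=CLOSED
  event#3 t=4s outcome=F: state=CLOSED
  event#4 t=7s outcome=S: state=CLOSED
  event#5 t=10s outcome=S: state=CLOSED
  event#6 t=13s outcome=S: state=CLOSED
  event#7 t=16s outcome=S: state=CLOSED
  event#8 t=17s outcome=S: state=CLOSED
  event#9 t=18s outcome=F: state=CLOSED
  event#10 t=21s outcome=S: state=CLOSED
  event#11 t=22s outcome=S: state=CLOSED

Answer: CCCCCCCCCCC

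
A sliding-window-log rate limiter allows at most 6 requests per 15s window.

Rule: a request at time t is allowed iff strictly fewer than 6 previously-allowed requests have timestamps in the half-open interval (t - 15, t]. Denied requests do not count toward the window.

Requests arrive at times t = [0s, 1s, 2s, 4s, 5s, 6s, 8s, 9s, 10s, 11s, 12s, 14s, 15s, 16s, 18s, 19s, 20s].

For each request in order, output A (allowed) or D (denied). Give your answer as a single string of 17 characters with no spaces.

Tracking allowed requests in the window:
  req#1 t=0s: ALLOW
  req#2 t=1s: ALLOW
  req#3 t=2s: ALLOW
  req#4 t=4s: ALLOW
  req#5 t=5s: ALLOW
  req#6 t=6s: ALLOW
  req#7 t=8s: DENY
  req#8 t=9s: DENY
  req#9 t=10s: DENY
  req#10 t=11s: DENY
  req#11 t=12s: DENY
  req#12 t=14s: DENY
  req#13 t=15s: ALLOW
  req#14 t=16s: ALLOW
  req#15 t=18s: ALLOW
  req#16 t=19s: ALLOW
  req#17 t=20s: ALLOW

Answer: AAAAAADDDDDDAAAAA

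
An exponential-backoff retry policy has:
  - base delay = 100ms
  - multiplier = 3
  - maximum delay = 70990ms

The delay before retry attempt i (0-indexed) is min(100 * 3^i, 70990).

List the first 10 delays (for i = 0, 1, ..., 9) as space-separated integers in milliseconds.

Answer: 100 300 900 2700 8100 24300 70990 70990 70990 70990

Derivation:
Computing each delay:
  i=0: min(100*3^0, 70990) = 100
  i=1: min(100*3^1, 70990) = 300
  i=2: min(100*3^2, 70990) = 900
  i=3: min(100*3^3, 70990) = 2700
  i=4: min(100*3^4, 70990) = 8100
  i=5: min(100*3^5, 70990) = 24300
  i=6: min(100*3^6, 70990) = 70990
  i=7: min(100*3^7, 70990) = 70990
  i=8: min(100*3^8, 70990) = 70990
  i=9: min(100*3^9, 70990) = 70990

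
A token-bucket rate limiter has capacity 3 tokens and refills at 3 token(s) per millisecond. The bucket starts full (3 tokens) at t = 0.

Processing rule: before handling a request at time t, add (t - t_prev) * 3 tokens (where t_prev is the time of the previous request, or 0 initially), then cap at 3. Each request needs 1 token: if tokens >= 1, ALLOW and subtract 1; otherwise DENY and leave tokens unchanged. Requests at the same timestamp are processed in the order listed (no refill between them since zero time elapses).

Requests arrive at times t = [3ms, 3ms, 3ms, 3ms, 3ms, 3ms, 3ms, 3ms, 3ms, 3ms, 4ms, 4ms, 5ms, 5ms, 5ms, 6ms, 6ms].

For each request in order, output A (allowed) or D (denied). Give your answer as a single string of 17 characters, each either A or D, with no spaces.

Answer: AAADDDDDDDAAAAAAA

Derivation:
Simulating step by step:
  req#1 t=3ms: ALLOW
  req#2 t=3ms: ALLOW
  req#3 t=3ms: ALLOW
  req#4 t=3ms: DENY
  req#5 t=3ms: DENY
  req#6 t=3ms: DENY
  req#7 t=3ms: DENY
  req#8 t=3ms: DENY
  req#9 t=3ms: DENY
  req#10 t=3ms: DENY
  req#11 t=4ms: ALLOW
  req#12 t=4ms: ALLOW
  req#13 t=5ms: ALLOW
  req#14 t=5ms: ALLOW
  req#15 t=5ms: ALLOW
  req#16 t=6ms: ALLOW
  req#17 t=6ms: ALLOW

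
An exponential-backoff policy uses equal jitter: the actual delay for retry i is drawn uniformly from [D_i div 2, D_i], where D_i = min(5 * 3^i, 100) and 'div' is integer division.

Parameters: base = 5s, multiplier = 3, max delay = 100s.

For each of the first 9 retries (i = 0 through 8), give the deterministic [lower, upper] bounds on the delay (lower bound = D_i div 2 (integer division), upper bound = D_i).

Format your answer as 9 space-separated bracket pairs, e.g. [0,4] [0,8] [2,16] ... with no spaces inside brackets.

Computing bounds per retry:
  i=0: D_i=min(5*3^0,100)=5, bounds=[2,5]
  i=1: D_i=min(5*3^1,100)=15, bounds=[7,15]
  i=2: D_i=min(5*3^2,100)=45, bounds=[22,45]
  i=3: D_i=min(5*3^3,100)=100, bounds=[50,100]
  i=4: D_i=min(5*3^4,100)=100, bounds=[50,100]
  i=5: D_i=min(5*3^5,100)=100, bounds=[50,100]
  i=6: D_i=min(5*3^6,100)=100, bounds=[50,100]
  i=7: D_i=min(5*3^7,100)=100, bounds=[50,100]
  i=8: D_i=min(5*3^8,100)=100, bounds=[50,100]

Answer: [2,5] [7,15] [22,45] [50,100] [50,100] [50,100] [50,100] [50,100] [50,100]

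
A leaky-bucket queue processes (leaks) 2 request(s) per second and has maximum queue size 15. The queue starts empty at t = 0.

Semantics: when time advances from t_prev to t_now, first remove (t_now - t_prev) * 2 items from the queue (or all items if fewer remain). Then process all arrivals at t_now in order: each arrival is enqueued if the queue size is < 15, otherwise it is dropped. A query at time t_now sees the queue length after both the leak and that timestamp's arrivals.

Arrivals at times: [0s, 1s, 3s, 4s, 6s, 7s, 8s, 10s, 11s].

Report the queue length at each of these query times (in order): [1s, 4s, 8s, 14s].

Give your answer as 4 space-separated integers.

Queue lengths at query times:
  query t=1s: backlog = 1
  query t=4s: backlog = 1
  query t=8s: backlog = 1
  query t=14s: backlog = 0

Answer: 1 1 1 0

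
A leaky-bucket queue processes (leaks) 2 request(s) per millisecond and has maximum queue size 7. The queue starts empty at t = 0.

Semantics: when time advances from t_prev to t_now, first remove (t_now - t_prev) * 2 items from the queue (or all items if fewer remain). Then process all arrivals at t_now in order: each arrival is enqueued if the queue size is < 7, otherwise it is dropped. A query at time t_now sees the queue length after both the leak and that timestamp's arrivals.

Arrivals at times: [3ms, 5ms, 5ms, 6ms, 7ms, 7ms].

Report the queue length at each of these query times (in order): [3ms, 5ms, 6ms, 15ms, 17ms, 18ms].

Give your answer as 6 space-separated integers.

Queue lengths at query times:
  query t=3ms: backlog = 1
  query t=5ms: backlog = 2
  query t=6ms: backlog = 1
  query t=15ms: backlog = 0
  query t=17ms: backlog = 0
  query t=18ms: backlog = 0

Answer: 1 2 1 0 0 0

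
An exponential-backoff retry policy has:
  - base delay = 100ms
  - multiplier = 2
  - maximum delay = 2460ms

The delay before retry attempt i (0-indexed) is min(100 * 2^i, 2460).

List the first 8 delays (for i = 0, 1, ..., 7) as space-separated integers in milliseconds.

Answer: 100 200 400 800 1600 2460 2460 2460

Derivation:
Computing each delay:
  i=0: min(100*2^0, 2460) = 100
  i=1: min(100*2^1, 2460) = 200
  i=2: min(100*2^2, 2460) = 400
  i=3: min(100*2^3, 2460) = 800
  i=4: min(100*2^4, 2460) = 1600
  i=5: min(100*2^5, 2460) = 2460
  i=6: min(100*2^6, 2460) = 2460
  i=7: min(100*2^7, 2460) = 2460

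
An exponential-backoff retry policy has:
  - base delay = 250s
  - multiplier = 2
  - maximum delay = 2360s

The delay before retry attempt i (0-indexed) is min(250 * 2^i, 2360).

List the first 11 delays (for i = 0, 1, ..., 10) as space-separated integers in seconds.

Computing each delay:
  i=0: min(250*2^0, 2360) = 250
  i=1: min(250*2^1, 2360) = 500
  i=2: min(250*2^2, 2360) = 1000
  i=3: min(250*2^3, 2360) = 2000
  i=4: min(250*2^4, 2360) = 2360
  i=5: min(250*2^5, 2360) = 2360
  i=6: min(250*2^6, 2360) = 2360
  i=7: min(250*2^7, 2360) = 2360
  i=8: min(250*2^8, 2360) = 2360
  i=9: min(250*2^9, 2360) = 2360
  i=10: min(250*2^10, 2360) = 2360

Answer: 250 500 1000 2000 2360 2360 2360 2360 2360 2360 2360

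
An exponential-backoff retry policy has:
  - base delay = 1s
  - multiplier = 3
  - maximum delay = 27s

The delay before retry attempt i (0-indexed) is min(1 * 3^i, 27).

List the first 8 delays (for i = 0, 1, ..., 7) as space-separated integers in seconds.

Answer: 1 3 9 27 27 27 27 27

Derivation:
Computing each delay:
  i=0: min(1*3^0, 27) = 1
  i=1: min(1*3^1, 27) = 3
  i=2: min(1*3^2, 27) = 9
  i=3: min(1*3^3, 27) = 27
  i=4: min(1*3^4, 27) = 27
  i=5: min(1*3^5, 27) = 27
  i=6: min(1*3^6, 27) = 27
  i=7: min(1*3^7, 27) = 27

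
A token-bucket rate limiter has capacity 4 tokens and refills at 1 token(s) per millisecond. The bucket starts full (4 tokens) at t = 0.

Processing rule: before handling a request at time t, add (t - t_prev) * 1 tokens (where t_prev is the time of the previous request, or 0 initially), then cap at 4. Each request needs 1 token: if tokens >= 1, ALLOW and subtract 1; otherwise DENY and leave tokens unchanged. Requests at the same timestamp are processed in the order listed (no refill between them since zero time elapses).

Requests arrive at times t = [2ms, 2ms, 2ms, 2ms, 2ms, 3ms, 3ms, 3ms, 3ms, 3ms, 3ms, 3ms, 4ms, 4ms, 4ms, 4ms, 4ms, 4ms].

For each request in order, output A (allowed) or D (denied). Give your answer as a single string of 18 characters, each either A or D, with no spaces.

Answer: AAAADADDDDDDADDDDD

Derivation:
Simulating step by step:
  req#1 t=2ms: ALLOW
  req#2 t=2ms: ALLOW
  req#3 t=2ms: ALLOW
  req#4 t=2ms: ALLOW
  req#5 t=2ms: DENY
  req#6 t=3ms: ALLOW
  req#7 t=3ms: DENY
  req#8 t=3ms: DENY
  req#9 t=3ms: DENY
  req#10 t=3ms: DENY
  req#11 t=3ms: DENY
  req#12 t=3ms: DENY
  req#13 t=4ms: ALLOW
  req#14 t=4ms: DENY
  req#15 t=4ms: DENY
  req#16 t=4ms: DENY
  req#17 t=4ms: DENY
  req#18 t=4ms: DENY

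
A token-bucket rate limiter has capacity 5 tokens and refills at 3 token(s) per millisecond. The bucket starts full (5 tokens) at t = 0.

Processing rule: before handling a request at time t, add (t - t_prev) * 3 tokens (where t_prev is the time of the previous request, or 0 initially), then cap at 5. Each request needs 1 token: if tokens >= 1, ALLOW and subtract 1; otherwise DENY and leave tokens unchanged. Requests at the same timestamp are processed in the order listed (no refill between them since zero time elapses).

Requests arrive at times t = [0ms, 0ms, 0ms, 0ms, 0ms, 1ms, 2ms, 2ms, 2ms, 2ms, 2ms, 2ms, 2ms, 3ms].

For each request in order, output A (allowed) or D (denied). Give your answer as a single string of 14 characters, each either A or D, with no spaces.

Answer: AAAAAAAAAAADDA

Derivation:
Simulating step by step:
  req#1 t=0ms: ALLOW
  req#2 t=0ms: ALLOW
  req#3 t=0ms: ALLOW
  req#4 t=0ms: ALLOW
  req#5 t=0ms: ALLOW
  req#6 t=1ms: ALLOW
  req#7 t=2ms: ALLOW
  req#8 t=2ms: ALLOW
  req#9 t=2ms: ALLOW
  req#10 t=2ms: ALLOW
  req#11 t=2ms: ALLOW
  req#12 t=2ms: DENY
  req#13 t=2ms: DENY
  req#14 t=3ms: ALLOW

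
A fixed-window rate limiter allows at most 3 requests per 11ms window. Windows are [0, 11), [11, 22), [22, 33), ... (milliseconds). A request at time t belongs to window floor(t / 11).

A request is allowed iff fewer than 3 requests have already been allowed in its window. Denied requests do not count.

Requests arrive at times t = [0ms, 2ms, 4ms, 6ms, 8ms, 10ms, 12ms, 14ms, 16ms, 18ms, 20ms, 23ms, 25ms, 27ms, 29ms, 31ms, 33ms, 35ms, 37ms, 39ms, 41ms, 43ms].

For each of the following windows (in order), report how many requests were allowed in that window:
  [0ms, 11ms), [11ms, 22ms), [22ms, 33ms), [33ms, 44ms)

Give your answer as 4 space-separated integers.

Answer: 3 3 3 3

Derivation:
Processing requests:
  req#1 t=0ms (window 0): ALLOW
  req#2 t=2ms (window 0): ALLOW
  req#3 t=4ms (window 0): ALLOW
  req#4 t=6ms (window 0): DENY
  req#5 t=8ms (window 0): DENY
  req#6 t=10ms (window 0): DENY
  req#7 t=12ms (window 1): ALLOW
  req#8 t=14ms (window 1): ALLOW
  req#9 t=16ms (window 1): ALLOW
  req#10 t=18ms (window 1): DENY
  req#11 t=20ms (window 1): DENY
  req#12 t=23ms (window 2): ALLOW
  req#13 t=25ms (window 2): ALLOW
  req#14 t=27ms (window 2): ALLOW
  req#15 t=29ms (window 2): DENY
  req#16 t=31ms (window 2): DENY
  req#17 t=33ms (window 3): ALLOW
  req#18 t=35ms (window 3): ALLOW
  req#19 t=37ms (window 3): ALLOW
  req#20 t=39ms (window 3): DENY
  req#21 t=41ms (window 3): DENY
  req#22 t=43ms (window 3): DENY

Allowed counts by window: 3 3 3 3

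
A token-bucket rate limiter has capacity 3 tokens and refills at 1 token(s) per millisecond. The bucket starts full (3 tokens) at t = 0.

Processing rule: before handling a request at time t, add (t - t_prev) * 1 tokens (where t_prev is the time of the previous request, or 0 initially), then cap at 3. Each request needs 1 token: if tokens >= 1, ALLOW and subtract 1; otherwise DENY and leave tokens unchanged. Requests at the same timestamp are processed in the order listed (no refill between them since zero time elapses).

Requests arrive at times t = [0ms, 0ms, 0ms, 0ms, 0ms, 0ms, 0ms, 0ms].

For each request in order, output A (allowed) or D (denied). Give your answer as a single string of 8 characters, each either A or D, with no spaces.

Answer: AAADDDDD

Derivation:
Simulating step by step:
  req#1 t=0ms: ALLOW
  req#2 t=0ms: ALLOW
  req#3 t=0ms: ALLOW
  req#4 t=0ms: DENY
  req#5 t=0ms: DENY
  req#6 t=0ms: DENY
  req#7 t=0ms: DENY
  req#8 t=0ms: DENY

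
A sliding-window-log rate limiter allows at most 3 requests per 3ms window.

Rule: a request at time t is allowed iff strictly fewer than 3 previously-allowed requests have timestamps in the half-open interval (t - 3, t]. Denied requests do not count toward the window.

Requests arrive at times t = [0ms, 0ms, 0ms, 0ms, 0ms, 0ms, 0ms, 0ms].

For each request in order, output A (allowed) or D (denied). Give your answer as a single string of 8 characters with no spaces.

Answer: AAADDDDD

Derivation:
Tracking allowed requests in the window:
  req#1 t=0ms: ALLOW
  req#2 t=0ms: ALLOW
  req#3 t=0ms: ALLOW
  req#4 t=0ms: DENY
  req#5 t=0ms: DENY
  req#6 t=0ms: DENY
  req#7 t=0ms: DENY
  req#8 t=0ms: DENY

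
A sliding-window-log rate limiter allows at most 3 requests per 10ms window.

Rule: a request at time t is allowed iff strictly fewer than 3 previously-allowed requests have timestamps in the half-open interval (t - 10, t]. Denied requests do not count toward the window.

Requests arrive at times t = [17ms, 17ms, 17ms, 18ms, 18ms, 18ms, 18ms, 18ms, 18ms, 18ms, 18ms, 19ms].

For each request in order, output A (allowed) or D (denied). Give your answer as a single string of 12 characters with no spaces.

Answer: AAADDDDDDDDD

Derivation:
Tracking allowed requests in the window:
  req#1 t=17ms: ALLOW
  req#2 t=17ms: ALLOW
  req#3 t=17ms: ALLOW
  req#4 t=18ms: DENY
  req#5 t=18ms: DENY
  req#6 t=18ms: DENY
  req#7 t=18ms: DENY
  req#8 t=18ms: DENY
  req#9 t=18ms: DENY
  req#10 t=18ms: DENY
  req#11 t=18ms: DENY
  req#12 t=19ms: DENY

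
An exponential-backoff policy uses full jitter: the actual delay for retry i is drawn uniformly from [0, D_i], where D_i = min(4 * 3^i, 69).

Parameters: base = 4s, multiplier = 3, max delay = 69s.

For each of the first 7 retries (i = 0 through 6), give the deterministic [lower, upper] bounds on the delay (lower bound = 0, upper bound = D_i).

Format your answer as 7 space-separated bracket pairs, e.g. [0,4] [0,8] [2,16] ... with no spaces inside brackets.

Answer: [0,4] [0,12] [0,36] [0,69] [0,69] [0,69] [0,69]

Derivation:
Computing bounds per retry:
  i=0: D_i=min(4*3^0,69)=4, bounds=[0,4]
  i=1: D_i=min(4*3^1,69)=12, bounds=[0,12]
  i=2: D_i=min(4*3^2,69)=36, bounds=[0,36]
  i=3: D_i=min(4*3^3,69)=69, bounds=[0,69]
  i=4: D_i=min(4*3^4,69)=69, bounds=[0,69]
  i=5: D_i=min(4*3^5,69)=69, bounds=[0,69]
  i=6: D_i=min(4*3^6,69)=69, bounds=[0,69]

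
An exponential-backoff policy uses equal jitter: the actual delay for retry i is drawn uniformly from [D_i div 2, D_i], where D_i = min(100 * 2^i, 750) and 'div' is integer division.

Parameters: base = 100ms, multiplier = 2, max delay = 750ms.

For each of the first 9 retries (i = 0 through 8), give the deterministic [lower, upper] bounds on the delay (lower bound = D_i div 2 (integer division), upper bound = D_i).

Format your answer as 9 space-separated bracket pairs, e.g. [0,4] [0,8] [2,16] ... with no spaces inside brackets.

Computing bounds per retry:
  i=0: D_i=min(100*2^0,750)=100, bounds=[50,100]
  i=1: D_i=min(100*2^1,750)=200, bounds=[100,200]
  i=2: D_i=min(100*2^2,750)=400, bounds=[200,400]
  i=3: D_i=min(100*2^3,750)=750, bounds=[375,750]
  i=4: D_i=min(100*2^4,750)=750, bounds=[375,750]
  i=5: D_i=min(100*2^5,750)=750, bounds=[375,750]
  i=6: D_i=min(100*2^6,750)=750, bounds=[375,750]
  i=7: D_i=min(100*2^7,750)=750, bounds=[375,750]
  i=8: D_i=min(100*2^8,750)=750, bounds=[375,750]

Answer: [50,100] [100,200] [200,400] [375,750] [375,750] [375,750] [375,750] [375,750] [375,750]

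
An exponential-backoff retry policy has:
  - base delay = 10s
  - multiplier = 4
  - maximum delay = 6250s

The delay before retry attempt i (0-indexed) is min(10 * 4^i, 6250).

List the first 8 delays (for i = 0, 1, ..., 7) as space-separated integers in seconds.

Answer: 10 40 160 640 2560 6250 6250 6250

Derivation:
Computing each delay:
  i=0: min(10*4^0, 6250) = 10
  i=1: min(10*4^1, 6250) = 40
  i=2: min(10*4^2, 6250) = 160
  i=3: min(10*4^3, 6250) = 640
  i=4: min(10*4^4, 6250) = 2560
  i=5: min(10*4^5, 6250) = 6250
  i=6: min(10*4^6, 6250) = 6250
  i=7: min(10*4^7, 6250) = 6250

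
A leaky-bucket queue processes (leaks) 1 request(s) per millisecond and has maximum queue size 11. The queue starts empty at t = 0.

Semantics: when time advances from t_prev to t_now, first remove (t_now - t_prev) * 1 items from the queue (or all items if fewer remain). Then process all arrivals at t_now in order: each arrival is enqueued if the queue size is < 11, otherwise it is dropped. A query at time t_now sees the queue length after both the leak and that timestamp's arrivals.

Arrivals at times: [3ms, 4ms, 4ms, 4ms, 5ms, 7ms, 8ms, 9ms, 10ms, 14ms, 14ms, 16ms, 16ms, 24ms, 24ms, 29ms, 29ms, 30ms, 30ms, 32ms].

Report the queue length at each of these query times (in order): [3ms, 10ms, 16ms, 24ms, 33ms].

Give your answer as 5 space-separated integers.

Queue lengths at query times:
  query t=3ms: backlog = 1
  query t=10ms: backlog = 2
  query t=16ms: backlog = 2
  query t=24ms: backlog = 2
  query t=33ms: backlog = 1

Answer: 1 2 2 2 1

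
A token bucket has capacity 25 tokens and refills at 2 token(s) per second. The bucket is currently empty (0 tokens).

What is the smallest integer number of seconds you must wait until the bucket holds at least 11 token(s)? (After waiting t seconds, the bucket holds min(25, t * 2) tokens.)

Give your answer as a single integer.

Need t * 2 >= 11, so t >= 11/2.
Smallest integer t = ceil(11/2) = 6.

Answer: 6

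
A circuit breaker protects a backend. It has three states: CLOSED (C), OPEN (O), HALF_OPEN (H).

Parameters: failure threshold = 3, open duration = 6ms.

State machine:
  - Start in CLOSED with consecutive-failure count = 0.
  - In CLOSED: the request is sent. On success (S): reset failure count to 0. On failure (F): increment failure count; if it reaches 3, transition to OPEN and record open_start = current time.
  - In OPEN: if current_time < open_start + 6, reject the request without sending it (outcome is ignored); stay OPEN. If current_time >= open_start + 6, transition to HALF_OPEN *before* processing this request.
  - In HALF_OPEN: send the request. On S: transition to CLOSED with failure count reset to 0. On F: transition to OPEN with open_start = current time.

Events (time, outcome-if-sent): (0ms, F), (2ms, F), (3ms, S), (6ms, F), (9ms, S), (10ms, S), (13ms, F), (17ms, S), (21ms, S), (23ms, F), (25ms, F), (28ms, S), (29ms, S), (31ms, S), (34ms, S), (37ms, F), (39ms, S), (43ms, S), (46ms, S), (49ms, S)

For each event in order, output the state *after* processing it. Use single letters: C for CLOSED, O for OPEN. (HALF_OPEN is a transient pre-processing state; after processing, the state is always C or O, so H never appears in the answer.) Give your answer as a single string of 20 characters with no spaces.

Answer: CCCCCCCCCCCCCCCCCCCC

Derivation:
State after each event:
  event#1 t=0ms outcome=F: state=CLOSED
  event#2 t=2ms outcome=F: state=CLOSED
  event#3 t=3ms outcome=S: state=CLOSED
  event#4 t=6ms outcome=F: state=CLOSED
  event#5 t=9ms outcome=S: state=CLOSED
  event#6 t=10ms outcome=S: state=CLOSED
  event#7 t=13ms outcome=F: state=CLOSED
  event#8 t=17ms outcome=S: state=CLOSED
  event#9 t=21ms outcome=S: state=CLOSED
  event#10 t=23ms outcome=F: state=CLOSED
  event#11 t=25ms outcome=F: state=CLOSED
  event#12 t=28ms outcome=S: state=CLOSED
  event#13 t=29ms outcome=S: state=CLOSED
  event#14 t=31ms outcome=S: state=CLOSED
  event#15 t=34ms outcome=S: state=CLOSED
  event#16 t=37ms outcome=F: state=CLOSED
  event#17 t=39ms outcome=S: state=CLOSED
  event#18 t=43ms outcome=S: state=CLOSED
  event#19 t=46ms outcome=S: state=CLOSED
  event#20 t=49ms outcome=S: state=CLOSED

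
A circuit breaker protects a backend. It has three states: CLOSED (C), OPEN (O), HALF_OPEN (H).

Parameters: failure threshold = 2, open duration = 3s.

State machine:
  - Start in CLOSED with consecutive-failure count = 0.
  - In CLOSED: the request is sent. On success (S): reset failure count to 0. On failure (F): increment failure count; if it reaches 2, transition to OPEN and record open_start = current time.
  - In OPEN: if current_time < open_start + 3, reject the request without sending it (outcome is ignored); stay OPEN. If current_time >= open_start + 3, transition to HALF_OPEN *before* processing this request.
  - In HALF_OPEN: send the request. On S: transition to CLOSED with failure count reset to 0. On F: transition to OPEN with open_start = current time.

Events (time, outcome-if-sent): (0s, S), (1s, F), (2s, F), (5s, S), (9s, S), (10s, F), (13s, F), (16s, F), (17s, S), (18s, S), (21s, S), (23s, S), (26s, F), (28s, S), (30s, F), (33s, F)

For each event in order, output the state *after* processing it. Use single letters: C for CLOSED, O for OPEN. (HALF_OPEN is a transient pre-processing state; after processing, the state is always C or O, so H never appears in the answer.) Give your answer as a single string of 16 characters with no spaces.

State after each event:
  event#1 t=0s outcome=S: state=CLOSED
  event#2 t=1s outcome=F: state=CLOSED
  event#3 t=2s outcome=F: state=OPEN
  event#4 t=5s outcome=S: state=CLOSED
  event#5 t=9s outcome=S: state=CLOSED
  event#6 t=10s outcome=F: state=CLOSED
  event#7 t=13s outcome=F: state=OPEN
  event#8 t=16s outcome=F: state=OPEN
  event#9 t=17s outcome=S: state=OPEN
  event#10 t=18s outcome=S: state=OPEN
  event#11 t=21s outcome=S: state=CLOSED
  event#12 t=23s outcome=S: state=CLOSED
  event#13 t=26s outcome=F: state=CLOSED
  event#14 t=28s outcome=S: state=CLOSED
  event#15 t=30s outcome=F: state=CLOSED
  event#16 t=33s outcome=F: state=OPEN

Answer: CCOCCCOOOOCCCCCO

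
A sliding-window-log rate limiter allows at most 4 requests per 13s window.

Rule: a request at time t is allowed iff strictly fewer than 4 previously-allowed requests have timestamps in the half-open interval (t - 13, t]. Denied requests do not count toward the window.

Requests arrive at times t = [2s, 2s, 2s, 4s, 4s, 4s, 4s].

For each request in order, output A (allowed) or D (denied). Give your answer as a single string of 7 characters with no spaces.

Answer: AAAADDD

Derivation:
Tracking allowed requests in the window:
  req#1 t=2s: ALLOW
  req#2 t=2s: ALLOW
  req#3 t=2s: ALLOW
  req#4 t=4s: ALLOW
  req#5 t=4s: DENY
  req#6 t=4s: DENY
  req#7 t=4s: DENY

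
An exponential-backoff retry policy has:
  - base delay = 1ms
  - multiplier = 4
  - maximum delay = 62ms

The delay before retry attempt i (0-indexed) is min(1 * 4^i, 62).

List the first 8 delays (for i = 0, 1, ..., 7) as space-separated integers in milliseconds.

Computing each delay:
  i=0: min(1*4^0, 62) = 1
  i=1: min(1*4^1, 62) = 4
  i=2: min(1*4^2, 62) = 16
  i=3: min(1*4^3, 62) = 62
  i=4: min(1*4^4, 62) = 62
  i=5: min(1*4^5, 62) = 62
  i=6: min(1*4^6, 62) = 62
  i=7: min(1*4^7, 62) = 62

Answer: 1 4 16 62 62 62 62 62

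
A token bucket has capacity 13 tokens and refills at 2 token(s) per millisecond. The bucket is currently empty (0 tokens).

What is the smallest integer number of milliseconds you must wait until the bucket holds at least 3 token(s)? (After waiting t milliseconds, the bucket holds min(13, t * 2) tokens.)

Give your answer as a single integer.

Need t * 2 >= 3, so t >= 3/2.
Smallest integer t = ceil(3/2) = 2.

Answer: 2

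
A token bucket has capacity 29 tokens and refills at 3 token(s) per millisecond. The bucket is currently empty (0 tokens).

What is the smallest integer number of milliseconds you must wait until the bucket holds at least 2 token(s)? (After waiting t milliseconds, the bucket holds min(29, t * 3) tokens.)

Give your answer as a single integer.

Need t * 3 >= 2, so t >= 2/3.
Smallest integer t = ceil(2/3) = 1.

Answer: 1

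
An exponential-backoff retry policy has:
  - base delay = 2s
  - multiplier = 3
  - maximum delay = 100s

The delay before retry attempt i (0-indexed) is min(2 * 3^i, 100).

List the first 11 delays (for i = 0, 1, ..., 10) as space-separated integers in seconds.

Computing each delay:
  i=0: min(2*3^0, 100) = 2
  i=1: min(2*3^1, 100) = 6
  i=2: min(2*3^2, 100) = 18
  i=3: min(2*3^3, 100) = 54
  i=4: min(2*3^4, 100) = 100
  i=5: min(2*3^5, 100) = 100
  i=6: min(2*3^6, 100) = 100
  i=7: min(2*3^7, 100) = 100
  i=8: min(2*3^8, 100) = 100
  i=9: min(2*3^9, 100) = 100
  i=10: min(2*3^10, 100) = 100

Answer: 2 6 18 54 100 100 100 100 100 100 100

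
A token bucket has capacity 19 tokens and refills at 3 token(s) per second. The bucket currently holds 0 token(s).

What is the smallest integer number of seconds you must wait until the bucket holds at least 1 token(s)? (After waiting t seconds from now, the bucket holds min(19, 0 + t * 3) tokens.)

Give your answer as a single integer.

Answer: 1

Derivation:
Need 0 + t * 3 >= 1, so t >= 1/3.
Smallest integer t = ceil(1/3) = 1.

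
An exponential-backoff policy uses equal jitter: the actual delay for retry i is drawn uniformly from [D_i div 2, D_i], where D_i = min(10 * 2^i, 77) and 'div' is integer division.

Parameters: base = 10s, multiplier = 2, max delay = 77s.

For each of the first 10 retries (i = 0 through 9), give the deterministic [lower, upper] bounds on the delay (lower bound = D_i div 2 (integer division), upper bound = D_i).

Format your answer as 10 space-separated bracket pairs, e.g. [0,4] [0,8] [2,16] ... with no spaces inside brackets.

Answer: [5,10] [10,20] [20,40] [38,77] [38,77] [38,77] [38,77] [38,77] [38,77] [38,77]

Derivation:
Computing bounds per retry:
  i=0: D_i=min(10*2^0,77)=10, bounds=[5,10]
  i=1: D_i=min(10*2^1,77)=20, bounds=[10,20]
  i=2: D_i=min(10*2^2,77)=40, bounds=[20,40]
  i=3: D_i=min(10*2^3,77)=77, bounds=[38,77]
  i=4: D_i=min(10*2^4,77)=77, bounds=[38,77]
  i=5: D_i=min(10*2^5,77)=77, bounds=[38,77]
  i=6: D_i=min(10*2^6,77)=77, bounds=[38,77]
  i=7: D_i=min(10*2^7,77)=77, bounds=[38,77]
  i=8: D_i=min(10*2^8,77)=77, bounds=[38,77]
  i=9: D_i=min(10*2^9,77)=77, bounds=[38,77]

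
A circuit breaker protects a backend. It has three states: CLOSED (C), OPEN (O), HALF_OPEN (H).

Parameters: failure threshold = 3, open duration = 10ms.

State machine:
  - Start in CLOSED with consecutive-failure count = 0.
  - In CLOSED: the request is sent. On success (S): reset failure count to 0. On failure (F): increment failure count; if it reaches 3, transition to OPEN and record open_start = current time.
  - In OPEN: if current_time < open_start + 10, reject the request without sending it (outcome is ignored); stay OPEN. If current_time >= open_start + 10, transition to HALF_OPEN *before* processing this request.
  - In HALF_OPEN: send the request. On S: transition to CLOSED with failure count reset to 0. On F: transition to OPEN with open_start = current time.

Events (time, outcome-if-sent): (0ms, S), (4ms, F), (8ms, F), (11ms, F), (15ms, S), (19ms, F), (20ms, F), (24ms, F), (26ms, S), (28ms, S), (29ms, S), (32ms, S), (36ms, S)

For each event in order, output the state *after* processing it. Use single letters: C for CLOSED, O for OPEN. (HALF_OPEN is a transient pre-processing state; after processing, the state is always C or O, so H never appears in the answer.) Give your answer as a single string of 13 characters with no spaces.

Answer: CCCOOOOOOOOOC

Derivation:
State after each event:
  event#1 t=0ms outcome=S: state=CLOSED
  event#2 t=4ms outcome=F: state=CLOSED
  event#3 t=8ms outcome=F: state=CLOSED
  event#4 t=11ms outcome=F: state=OPEN
  event#5 t=15ms outcome=S: state=OPEN
  event#6 t=19ms outcome=F: state=OPEN
  event#7 t=20ms outcome=F: state=OPEN
  event#8 t=24ms outcome=F: state=OPEN
  event#9 t=26ms outcome=S: state=OPEN
  event#10 t=28ms outcome=S: state=OPEN
  event#11 t=29ms outcome=S: state=OPEN
  event#12 t=32ms outcome=S: state=OPEN
  event#13 t=36ms outcome=S: state=CLOSED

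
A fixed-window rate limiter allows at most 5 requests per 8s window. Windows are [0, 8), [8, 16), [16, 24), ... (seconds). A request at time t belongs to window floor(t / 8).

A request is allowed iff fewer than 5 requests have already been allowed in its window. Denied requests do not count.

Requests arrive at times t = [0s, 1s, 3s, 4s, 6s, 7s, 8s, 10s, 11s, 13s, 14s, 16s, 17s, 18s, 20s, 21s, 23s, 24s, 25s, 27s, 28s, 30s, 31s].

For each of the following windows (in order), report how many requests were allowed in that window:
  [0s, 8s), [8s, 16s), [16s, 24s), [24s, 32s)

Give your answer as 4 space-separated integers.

Processing requests:
  req#1 t=0s (window 0): ALLOW
  req#2 t=1s (window 0): ALLOW
  req#3 t=3s (window 0): ALLOW
  req#4 t=4s (window 0): ALLOW
  req#5 t=6s (window 0): ALLOW
  req#6 t=7s (window 0): DENY
  req#7 t=8s (window 1): ALLOW
  req#8 t=10s (window 1): ALLOW
  req#9 t=11s (window 1): ALLOW
  req#10 t=13s (window 1): ALLOW
  req#11 t=14s (window 1): ALLOW
  req#12 t=16s (window 2): ALLOW
  req#13 t=17s (window 2): ALLOW
  req#14 t=18s (window 2): ALLOW
  req#15 t=20s (window 2): ALLOW
  req#16 t=21s (window 2): ALLOW
  req#17 t=23s (window 2): DENY
  req#18 t=24s (window 3): ALLOW
  req#19 t=25s (window 3): ALLOW
  req#20 t=27s (window 3): ALLOW
  req#21 t=28s (window 3): ALLOW
  req#22 t=30s (window 3): ALLOW
  req#23 t=31s (window 3): DENY

Allowed counts by window: 5 5 5 5

Answer: 5 5 5 5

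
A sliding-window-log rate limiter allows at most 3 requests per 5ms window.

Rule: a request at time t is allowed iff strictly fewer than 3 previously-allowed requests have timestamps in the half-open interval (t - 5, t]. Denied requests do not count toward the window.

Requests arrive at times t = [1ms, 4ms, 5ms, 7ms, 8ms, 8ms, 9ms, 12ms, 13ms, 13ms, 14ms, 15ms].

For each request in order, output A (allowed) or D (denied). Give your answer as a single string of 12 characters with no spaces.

Tracking allowed requests in the window:
  req#1 t=1ms: ALLOW
  req#2 t=4ms: ALLOW
  req#3 t=5ms: ALLOW
  req#4 t=7ms: ALLOW
  req#5 t=8ms: DENY
  req#6 t=8ms: DENY
  req#7 t=9ms: ALLOW
  req#8 t=12ms: ALLOW
  req#9 t=13ms: ALLOW
  req#10 t=13ms: DENY
  req#11 t=14ms: ALLOW
  req#12 t=15ms: DENY

Answer: AAAADDAAADAD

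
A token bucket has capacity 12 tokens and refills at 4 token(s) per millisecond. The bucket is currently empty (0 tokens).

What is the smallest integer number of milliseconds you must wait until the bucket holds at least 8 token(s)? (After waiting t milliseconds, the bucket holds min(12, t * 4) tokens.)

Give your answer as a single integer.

Need t * 4 >= 8, so t >= 8/4.
Smallest integer t = ceil(8/4) = 2.

Answer: 2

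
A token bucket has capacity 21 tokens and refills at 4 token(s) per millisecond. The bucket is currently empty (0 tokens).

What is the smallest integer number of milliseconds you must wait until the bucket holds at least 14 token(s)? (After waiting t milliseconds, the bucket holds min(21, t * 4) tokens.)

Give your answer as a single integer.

Answer: 4

Derivation:
Need t * 4 >= 14, so t >= 14/4.
Smallest integer t = ceil(14/4) = 4.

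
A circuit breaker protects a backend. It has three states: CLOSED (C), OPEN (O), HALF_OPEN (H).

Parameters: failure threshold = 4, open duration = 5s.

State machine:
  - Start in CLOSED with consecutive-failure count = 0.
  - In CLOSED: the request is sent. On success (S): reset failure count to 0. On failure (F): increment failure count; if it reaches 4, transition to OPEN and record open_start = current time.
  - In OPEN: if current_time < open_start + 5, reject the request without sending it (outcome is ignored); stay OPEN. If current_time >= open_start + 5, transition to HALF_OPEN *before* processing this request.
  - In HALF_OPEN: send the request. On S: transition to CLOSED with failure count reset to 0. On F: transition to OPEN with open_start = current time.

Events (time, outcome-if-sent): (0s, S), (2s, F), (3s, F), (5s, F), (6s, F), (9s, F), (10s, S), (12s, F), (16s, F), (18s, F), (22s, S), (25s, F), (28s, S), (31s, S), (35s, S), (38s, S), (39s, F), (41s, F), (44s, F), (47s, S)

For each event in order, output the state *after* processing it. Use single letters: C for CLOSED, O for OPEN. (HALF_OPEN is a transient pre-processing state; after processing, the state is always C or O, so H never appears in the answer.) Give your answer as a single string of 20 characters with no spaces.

Answer: CCCCOOOOOOOOOCCCCCCC

Derivation:
State after each event:
  event#1 t=0s outcome=S: state=CLOSED
  event#2 t=2s outcome=F: state=CLOSED
  event#3 t=3s outcome=F: state=CLOSED
  event#4 t=5s outcome=F: state=CLOSED
  event#5 t=6s outcome=F: state=OPEN
  event#6 t=9s outcome=F: state=OPEN
  event#7 t=10s outcome=S: state=OPEN
  event#8 t=12s outcome=F: state=OPEN
  event#9 t=16s outcome=F: state=OPEN
  event#10 t=18s outcome=F: state=OPEN
  event#11 t=22s outcome=S: state=OPEN
  event#12 t=25s outcome=F: state=OPEN
  event#13 t=28s outcome=S: state=OPEN
  event#14 t=31s outcome=S: state=CLOSED
  event#15 t=35s outcome=S: state=CLOSED
  event#16 t=38s outcome=S: state=CLOSED
  event#17 t=39s outcome=F: state=CLOSED
  event#18 t=41s outcome=F: state=CLOSED
  event#19 t=44s outcome=F: state=CLOSED
  event#20 t=47s outcome=S: state=CLOSED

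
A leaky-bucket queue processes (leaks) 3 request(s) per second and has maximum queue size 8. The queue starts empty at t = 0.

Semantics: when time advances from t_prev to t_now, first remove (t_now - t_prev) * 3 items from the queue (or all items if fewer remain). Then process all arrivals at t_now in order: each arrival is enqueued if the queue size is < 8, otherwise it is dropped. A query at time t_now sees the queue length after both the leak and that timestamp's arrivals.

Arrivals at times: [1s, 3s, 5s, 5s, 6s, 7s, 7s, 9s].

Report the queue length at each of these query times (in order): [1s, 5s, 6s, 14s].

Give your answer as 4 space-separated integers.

Queue lengths at query times:
  query t=1s: backlog = 1
  query t=5s: backlog = 2
  query t=6s: backlog = 1
  query t=14s: backlog = 0

Answer: 1 2 1 0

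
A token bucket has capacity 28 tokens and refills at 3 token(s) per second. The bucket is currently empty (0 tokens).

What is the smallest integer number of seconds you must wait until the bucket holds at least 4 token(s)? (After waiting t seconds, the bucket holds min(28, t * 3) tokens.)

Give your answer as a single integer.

Answer: 2

Derivation:
Need t * 3 >= 4, so t >= 4/3.
Smallest integer t = ceil(4/3) = 2.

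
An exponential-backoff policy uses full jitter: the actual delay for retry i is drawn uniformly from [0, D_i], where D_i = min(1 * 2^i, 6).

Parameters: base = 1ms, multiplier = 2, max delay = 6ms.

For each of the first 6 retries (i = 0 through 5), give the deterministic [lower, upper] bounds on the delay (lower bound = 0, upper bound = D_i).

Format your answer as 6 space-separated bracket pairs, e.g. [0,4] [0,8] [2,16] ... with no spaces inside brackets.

Answer: [0,1] [0,2] [0,4] [0,6] [0,6] [0,6]

Derivation:
Computing bounds per retry:
  i=0: D_i=min(1*2^0,6)=1, bounds=[0,1]
  i=1: D_i=min(1*2^1,6)=2, bounds=[0,2]
  i=2: D_i=min(1*2^2,6)=4, bounds=[0,4]
  i=3: D_i=min(1*2^3,6)=6, bounds=[0,6]
  i=4: D_i=min(1*2^4,6)=6, bounds=[0,6]
  i=5: D_i=min(1*2^5,6)=6, bounds=[0,6]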